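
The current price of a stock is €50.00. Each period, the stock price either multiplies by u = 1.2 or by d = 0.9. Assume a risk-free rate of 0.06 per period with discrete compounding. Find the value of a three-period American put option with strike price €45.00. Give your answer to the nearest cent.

€0.87

Risk-neutral probability p = (1 + 0.06 − 0.9)/(1.2 − 0.9) = 0.1600/0.3000 = 0.5333
Terminal stock prices: S_uuu = 86.4, S_uud = 64.8, S_udd = 48.6, S_ddd = 36.45
Terminal payoffs (K − S): max(-41.4, 0) = 0, max(-19.8, 0) = 0, max(-3.6, 0) = 0, max(8.55, 0) = 8.55
Node uu (S = 72): continuation = 1/1.06·[0.5333·0.0000 + 0.4667·0.0000] = 0.0000; exercise value = 0.0000 ≤ continuation, so V_uu = 0.0000
Node ud (S = 54): continuation = 1/1.06·[0.5333·0.0000 + 0.4667·0.0000] = 0.0000; exercise value = 0.0000 ≤ continuation, so V_ud = 0.0000
Node dd (S = 40.5): continuation = 1/1.06·[0.5333·0.0000 + 0.4667·8.5500] = 3.7642; exercise value = 4.5000 > continuation, so V_dd = 4.5000 (exercise)
Node u (S = 60): continuation = 1/1.06·[0.5333·0.0000 + 0.4667·0.0000] = 0.0000; exercise value = 0.0000 ≤ continuation, so V_u = 0.0000
Node d (S = 45): continuation = 1/1.06·[0.5333·0.0000 + 0.4667·4.5000] = 1.9811; exercise value = 0.0000 ≤ continuation, so V_d = 1.9811
Node 0 (S = 50): continuation = 1/1.06·[0.5333·0.0000 + 0.4667·1.9811] = 0.8722; exercise value = 0.0000 ≤ continuation, so V_0 = 0.8722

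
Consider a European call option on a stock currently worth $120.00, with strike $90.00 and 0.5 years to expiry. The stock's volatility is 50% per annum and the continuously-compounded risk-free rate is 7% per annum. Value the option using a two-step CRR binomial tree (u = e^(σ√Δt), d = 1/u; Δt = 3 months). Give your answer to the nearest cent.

CRR parameters: u = e^(σ√Δt) = e^(0.5·√0.25) = 1.2840, d = 1/u = 0.7788
Per-period rate: rΔt = 0.07·0.25 = 0.0175, so R = e^0.0175 = 1.0177
Risk-neutral probability p = (e^0.0175 − 0.7788)/(1.2840 − 0.7788) = 0.2389/0.5052 = 0.4728
Terminal stock prices: S_uu = 197.8, S_ud = 120, S_dd = 72.78
Terminal payoffs (S − K): max(107.8, 0) = 107.8, max(30, 0) = 30, max(-17.22, 0) = 0
Node u (S = 154.1): V_u = e^(−0.0175)·[0.4728·107.8466 + 0.5272·30.0000] = 65.6443
Node d (S = 93.46): V_d = e^(−0.0175)·[0.4728·30.0000 + 0.5272·0.0000] = 13.9369
Node 0 (S = 120): V_0 = e^(−0.0175)·[0.4728·65.6443 + 0.5272·13.9369] = 37.7166

$37.72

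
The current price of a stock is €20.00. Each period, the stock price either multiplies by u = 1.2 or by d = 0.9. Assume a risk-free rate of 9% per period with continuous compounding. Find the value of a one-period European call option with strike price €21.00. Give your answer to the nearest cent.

Risk-neutral probability p = (e^0.09 − 0.9)/(1.2 − 0.9) = 0.1942/0.3000 = 0.6472
Terminal stock prices: S_u = 24, S_d = 18
Terminal payoffs (S − K): max(3, 0) = 3, max(-3, 0) = 0
Node 0 (S = 20): V_0 = e^(−0.09)·[0.6472·3.0000 + 0.3528·0.0000] = 1.7746

€1.77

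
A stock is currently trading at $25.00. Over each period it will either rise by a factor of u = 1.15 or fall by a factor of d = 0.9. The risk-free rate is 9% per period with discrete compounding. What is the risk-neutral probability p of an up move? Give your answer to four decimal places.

p = 0.7600

Risk-neutral probability p = (1 + 0.09 − 0.9)/(1.15 − 0.9) = 0.1900/0.2500 = 0.7600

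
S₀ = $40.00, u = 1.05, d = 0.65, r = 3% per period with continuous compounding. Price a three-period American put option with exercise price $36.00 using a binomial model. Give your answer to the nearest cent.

$1.15

Risk-neutral probability p = (e^0.03 − 0.65)/(1.05 − 0.65) = 0.3805/0.4000 = 0.9511
Terminal stock prices: S_uuu = 46.31, S_uud = 28.67, S_udd = 17.75, S_ddd = 10.98
Terminal payoffs (K − S): max(-10.31, 0) = 0, max(7.335, 0) = 7.335, max(18.25, 0) = 18.25, max(25.02, 0) = 25.02
Node uu (S = 44.1): continuation = e^(−0.03)·[0.9511·0.0000 + 0.0489·7.3350] = 0.3478; exercise value = 0.0000 ≤ continuation, so V_uu = 0.3478
Node ud (S = 27.3): continuation = e^(−0.03)·[0.9511·7.3350 + 0.0489·18.2550] = 7.6360; exercise value = 8.7000 > continuation, so V_ud = 8.7000 (exercise)
Node dd (S = 16.9): continuation = e^(−0.03)·[0.9511·18.2550 + 0.0489·25.0150] = 18.0360; exercise value = 19.1000 > continuation, so V_dd = 19.1000 (exercise)
Node u (S = 42): continuation = e^(−0.03)·[0.9511·0.3478 + 0.0489·8.7000] = 0.7336; exercise value = 0.0000 ≤ continuation, so V_u = 0.7336
Node d (S = 26): continuation = e^(−0.03)·[0.9511·8.7000 + 0.0489·19.1000] = 8.9360; exercise value = 10.0000 > continuation, so V_d = 10.0000 (exercise)
Node 0 (S = 40): continuation = e^(−0.03)·[0.9511·0.7336 + 0.0489·10.0000] = 1.1513; exercise value = 0.0000 ≤ continuation, so V_0 = 1.1513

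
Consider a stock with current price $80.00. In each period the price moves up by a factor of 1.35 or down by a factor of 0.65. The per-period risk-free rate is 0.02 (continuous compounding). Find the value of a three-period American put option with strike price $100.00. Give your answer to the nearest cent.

Risk-neutral probability p = (e^0.02 − 0.65)/(1.35 − 0.65) = 0.3702/0.7000 = 0.5289
Terminal stock prices: S_uuu = 196.8, S_uud = 94.77, S_udd = 45.63, S_ddd = 21.97
Terminal payoffs (K − S): max(-96.83, 0) = 0, max(5.23, 0) = 5.23, max(54.37, 0) = 54.37, max(78.03, 0) = 78.03
Node uu (S = 145.8): continuation = e^(−0.02)·[0.5289·0.0000 + 0.4711·5.2300] = 2.4153; exercise value = 0.0000 ≤ continuation, so V_uu = 2.4153
Node ud (S = 70.2): continuation = e^(−0.02)·[0.5289·5.2300 + 0.4711·54.3700] = 27.8199; exercise value = 29.8000 > continuation, so V_ud = 29.8000 (exercise)
Node dd (S = 33.8): continuation = e^(−0.02)·[0.5289·54.3700 + 0.4711·78.0300] = 64.2199; exercise value = 66.2000 > continuation, so V_dd = 66.2000 (exercise)
Node u (S = 108): continuation = e^(−0.02)·[0.5289·2.4153 + 0.4711·29.8000] = 15.0140; exercise value = 0.0000 ≤ continuation, so V_u = 15.0140
Node d (S = 52): continuation = e^(−0.02)·[0.5289·29.8000 + 0.4711·66.2000] = 46.0199; exercise value = 48.0000 > continuation, so V_d = 48.0000 (exercise)
Node 0 (S = 80): continuation = e^(−0.02)·[0.5289·15.0140 + 0.4711·48.0000] = 29.9500; exercise value = 20.0000 ≤ continuation, so V_0 = 29.9500

$29.95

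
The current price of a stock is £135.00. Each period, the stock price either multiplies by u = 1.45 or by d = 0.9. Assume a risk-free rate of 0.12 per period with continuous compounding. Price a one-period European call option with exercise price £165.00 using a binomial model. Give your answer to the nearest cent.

£11.28

Risk-neutral probability p = (e^0.12 − 0.9)/(1.45 − 0.9) = 0.2275/0.5500 = 0.4136
Terminal stock prices: S_u = 195.8, S_d = 121.5
Terminal payoffs (S − K): max(30.75, 0) = 30.75, max(-43.5, 0) = 0
Node 0 (S = 135): V_0 = e^(−0.12)·[0.4136·30.7500 + 0.5864·0.0000] = 11.2809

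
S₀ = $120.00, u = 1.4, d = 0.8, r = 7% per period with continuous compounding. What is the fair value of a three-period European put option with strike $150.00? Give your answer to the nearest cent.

$25.65

Risk-neutral probability p = (e^0.07 − 0.8)/(1.4 − 0.8) = 0.2725/0.6000 = 0.4542
Terminal stock prices: S_uuu = 329.3, S_uud = 188.2, S_udd = 107.5, S_ddd = 61.44
Terminal payoffs (K − S): max(-179.3, 0) = 0, max(-38.16, 0) = 0, max(42.48, 0) = 42.48, max(88.56, 0) = 88.56
Node uu (S = 235.2): V_uu = e^(−0.07)·[0.4542·0.0000 + 0.5458·0.0000] = 0.0000
Node ud (S = 134.4): V_ud = e^(−0.07)·[0.4542·0.0000 + 0.5458·42.4800] = 21.6189
Node dd (S = 76.8): V_dd = e^(−0.07)·[0.4542·42.4800 + 0.5458·88.5600] = 63.0591
Node u (S = 168): V_u = e^(−0.07)·[0.4542·0.0000 + 0.5458·21.6189] = 11.0023
Node d (S = 96): V_d = e^(−0.07)·[0.4542·21.6189 + 0.5458·63.0591] = 41.2470
Node 0 (S = 120): V_0 = e^(−0.07)·[0.4542·11.0023 + 0.5458·41.2470] = 25.6506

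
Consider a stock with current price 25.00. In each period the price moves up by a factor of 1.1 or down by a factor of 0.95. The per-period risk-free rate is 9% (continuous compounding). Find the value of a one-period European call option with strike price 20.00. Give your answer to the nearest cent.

Risk-neutral probability p = (e^0.09 − 0.95)/(1.1 − 0.95) = 0.1442/0.1500 = 0.9612
Terminal stock prices: S_u = 27.5, S_d = 23.75
Terminal payoffs (S − K): max(7.5, 0) = 7.5, max(3.75, 0) = 3.75
Node 0 (S = 25): V_0 = e^(−0.09)·[0.9612·7.5000 + 0.0388·3.7500] = 6.7214

6.72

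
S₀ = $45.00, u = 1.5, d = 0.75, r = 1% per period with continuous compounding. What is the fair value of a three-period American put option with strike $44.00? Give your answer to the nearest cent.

Risk-neutral probability p = (e^0.01 − 0.75)/(1.5 − 0.75) = 0.2601/0.7500 = 0.3467
Terminal stock prices: S_uuu = 151.9, S_uud = 75.94, S_udd = 37.97, S_ddd = 18.98
Terminal payoffs (K − S): max(-107.9, 0) = 0, max(-31.94, 0) = 0, max(6.031, 0) = 6.031, max(25.02, 0) = 25.02
Node uu (S = 101.2): continuation = e^(−0.01)·[0.3467·0.0000 + 0.6533·0.0000] = 0.0000; exercise value = 0.0000 ≤ continuation, so V_uu = 0.0000
Node ud (S = 50.62): continuation = e^(−0.01)·[0.3467·0.0000 + 0.6533·6.0312] = 3.9008; exercise value = 0.0000 ≤ continuation, so V_ud = 3.9008
Node dd (S = 25.31): continuation = e^(−0.01)·[0.3467·6.0312 + 0.6533·25.0156] = 18.2497; exercise value = 18.6875 > continuation, so V_dd = 18.6875 (exercise)
Node u (S = 67.5): continuation = e^(−0.01)·[0.3467·0.0000 + 0.6533·3.9008] = 2.5229; exercise value = 0.0000 ≤ continuation, so V_u = 2.5229
Node d (S = 33.75): continuation = e^(−0.01)·[0.3467·3.9008 + 0.6533·18.6875] = 13.4255; exercise value = 10.2500 ≤ continuation, so V_d = 13.4255
Node 0 (S = 45): continuation = e^(−0.01)·[0.3467·2.5229 + 0.6533·13.4255] = 9.5493; exercise value = 0.0000 ≤ continuation, so V_0 = 9.5493

$9.55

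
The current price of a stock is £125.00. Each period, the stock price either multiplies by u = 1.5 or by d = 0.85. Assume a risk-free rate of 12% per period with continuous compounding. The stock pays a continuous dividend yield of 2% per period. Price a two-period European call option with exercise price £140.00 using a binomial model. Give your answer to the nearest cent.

£24.39

Per-period risk-free factor R = e^0.12 = 1.1275; dividend-adjusted growth = e^(0.12−0.02) = 1.1052.
Risk-neutral probability p = (1.1052 − 0.85)/(1.5 − 0.85) = 0.2552/0.6500 = 0.3926
Terminal stock prices: S_uu = 281.2, S_ud = 159.4, S_dd = 90.31
Terminal payoffs (S − K): max(141.2, 0) = 141.2, max(19.38, 0) = 19.38, max(-49.69, 0) = 0
Node u (S = 187.5): V_u = e^(−0.12)·[0.3926·141.2500 + 0.6074·19.3750] = 59.6184
Node d (S = 106.2): V_d = e^(−0.12)·[0.3926·19.3750 + 0.6074·0.0000] = 6.7460
Node 0 (S = 125): V_0 = e^(−0.12)·[0.3926·59.6184 + 0.6074·6.7460] = 24.3922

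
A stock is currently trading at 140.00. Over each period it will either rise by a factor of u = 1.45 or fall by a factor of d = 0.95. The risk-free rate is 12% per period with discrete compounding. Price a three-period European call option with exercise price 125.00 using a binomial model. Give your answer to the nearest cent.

Risk-neutral probability p = (1 + 0.12 − 0.95)/(1.45 − 0.95) = 0.1700/0.5000 = 0.3400
Terminal stock prices: S_uuu = 426.8, S_uud = 279.6, S_udd = 183.2, S_ddd = 120
Terminal payoffs (S − K): max(301.8, 0) = 301.8, max(154.6, 0) = 154.6, max(58.21, 0) = 58.21, max(-4.968, 0) = 0
Node uu (S = 294.4): V_uu = 1/1.12·[0.3400·301.8075 + 0.6600·154.6325] = 182.7429
Node ud (S = 192.8): V_ud = 1/1.12·[0.3400·154.6325 + 0.6600·58.2075] = 81.2429
Node dd (S = 126.3): V_dd = 1/1.12·[0.3400·58.2075 + 0.6600·0.0000] = 17.6701
Node u (S = 203): V_u = 1/1.12·[0.3400·182.7429 + 0.6600·81.2429] = 103.3508
Node d (S = 133): V_d = 1/1.12·[0.3400·81.2429 + 0.6600·17.6701] = 35.0758
Node 0 (S = 140): V_0 = 1/1.12·[0.3400·103.3508 + 0.6600·35.0758] = 52.0440

52.04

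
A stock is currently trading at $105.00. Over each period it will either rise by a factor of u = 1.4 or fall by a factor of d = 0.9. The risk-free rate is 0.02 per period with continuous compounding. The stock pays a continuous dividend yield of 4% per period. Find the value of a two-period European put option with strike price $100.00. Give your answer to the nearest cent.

Per-period risk-free factor R = e^0.02 = 1.0202; dividend-adjusted growth = e^(0.02−0.04) = 0.9802.
Risk-neutral probability p = (0.9802 − 0.9)/(1.4 − 0.9) = 0.0802/0.5000 = 0.1604
Terminal stock prices: S_uu = 205.8, S_ud = 132.3, S_dd = 85.05
Terminal payoffs (K − S): max(-105.8, 0) = 0, max(-32.3, 0) = 0, max(14.95, 0) = 14.95
Node u (S = 147): V_u = e^(−0.02)·[0.1604·0.0000 + 0.8396·0.0000] = 0.0000
Node d (S = 94.5): V_d = e^(−0.02)·[0.1604·0.0000 + 0.8396·14.9500] = 12.3035
Node 0 (S = 105): V_0 = e^(−0.02)·[0.1604·0.0000 + 0.8396·12.3035] = 10.1255

$10.13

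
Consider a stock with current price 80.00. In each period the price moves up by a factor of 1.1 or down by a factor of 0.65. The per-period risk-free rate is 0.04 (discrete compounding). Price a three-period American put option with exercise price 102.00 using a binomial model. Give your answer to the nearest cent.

Risk-neutral probability p = (1 + 0.04 − 0.65)/(1.1 − 0.65) = 0.3900/0.4500 = 0.8667
Terminal stock prices: S_uuu = 106.5, S_uud = 62.92, S_udd = 37.18, S_ddd = 21.97
Terminal payoffs (K − S): max(-4.48, 0) = 0, max(39.08, 0) = 39.08, max(64.82, 0) = 64.82, max(80.03, 0) = 80.03
Node uu (S = 96.8): continuation = 1/1.04·[0.8667·0.0000 + 0.1333·39.0800] = 5.0103; exercise value = 5.2000 > continuation, so V_uu = 5.2000 (exercise)
Node ud (S = 57.2): continuation = 1/1.04·[0.8667·39.0800 + 0.1333·64.8200] = 40.8769; exercise value = 44.8000 > continuation, so V_ud = 44.8000 (exercise)
Node dd (S = 33.8): continuation = 1/1.04·[0.8667·64.8200 + 0.1333·80.0300] = 64.2769; exercise value = 68.2000 > continuation, so V_dd = 68.2000 (exercise)
Node u (S = 88): continuation = 1/1.04·[0.8667·5.2000 + 0.1333·44.8000] = 10.0769; exercise value = 14.0000 > continuation, so V_u = 14.0000 (exercise)
Node d (S = 52): continuation = 1/1.04·[0.8667·44.8000 + 0.1333·68.2000] = 46.0769; exercise value = 50.0000 > continuation, so V_d = 50.0000 (exercise)
Node 0 (S = 80): continuation = 1/1.04·[0.8667·14.0000 + 0.1333·50.0000] = 18.0769; exercise value = 22.0000 > continuation, so V_0 = 22.0000 (exercise)

22.00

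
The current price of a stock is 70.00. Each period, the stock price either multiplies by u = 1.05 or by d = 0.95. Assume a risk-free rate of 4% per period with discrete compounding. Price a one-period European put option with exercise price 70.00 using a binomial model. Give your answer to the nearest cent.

0.34

Risk-neutral probability p = (1 + 0.04 − 0.95)/(1.05 − 0.95) = 0.0900/0.1000 = 0.9000
Terminal stock prices: S_u = 73.5, S_d = 66.5
Terminal payoffs (K − S): max(-3.5, 0) = 0, max(3.5, 0) = 3.5
Node 0 (S = 70): V_0 = 1/1.04·[0.9000·0.0000 + 0.1000·3.5000] = 0.3365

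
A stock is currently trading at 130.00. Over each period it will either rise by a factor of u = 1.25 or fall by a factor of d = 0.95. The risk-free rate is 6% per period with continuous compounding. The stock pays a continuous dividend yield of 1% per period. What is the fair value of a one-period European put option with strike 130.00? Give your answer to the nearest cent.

Per-period risk-free factor R = e^0.06 = 1.0618; dividend-adjusted growth = e^(0.06−0.01) = 1.0513.
Risk-neutral probability p = (1.0513 − 0.95)/(1.25 − 0.95) = 0.1013/0.3000 = 0.3376
Terminal stock prices: S_u = 162.5, S_d = 123.5
Terminal payoffs (K − S): max(-32.5, 0) = 0, max(6.5, 0) = 6.5
Node 0 (S = 130): V_0 = e^(−0.06)·[0.3376·0.0000 + 0.6624·6.5000] = 4.0550

4.06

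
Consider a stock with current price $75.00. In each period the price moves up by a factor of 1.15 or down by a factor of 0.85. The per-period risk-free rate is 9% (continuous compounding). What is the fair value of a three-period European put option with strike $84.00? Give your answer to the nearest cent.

Risk-neutral probability p = (e^0.09 − 0.85)/(1.15 − 0.85) = 0.2442/0.3000 = 0.8139
Terminal stock prices: S_uuu = 114.1, S_uud = 84.31, S_udd = 62.32, S_ddd = 46.06
Terminal payoffs (K − S): max(-30.07, 0) = 0, max(-0.3094, 0) = 0, max(21.68, 0) = 21.68, max(37.94, 0) = 37.94
Node uu (S = 99.19): V_uu = e^(−0.09)·[0.8139·0.0000 + 0.1861·0.0000] = 0.0000
Node ud (S = 73.31): V_ud = e^(−0.09)·[0.8139·0.0000 + 0.1861·21.6844] = 3.6879
Node dd (S = 54.19): V_dd = e^(−0.09)·[0.8139·21.6844 + 0.1861·37.9406] = 22.5827
Node u (S = 86.25): V_u = e^(−0.09)·[0.8139·0.0000 + 0.1861·3.6879] = 0.6272
Node d (S = 63.75): V_d = e^(−0.09)·[0.8139·3.6879 + 0.1861·22.5827] = 6.5839
Node 0 (S = 75): V_0 = e^(−0.09)·[0.8139·0.6272 + 0.1861·6.5839] = 1.5863

$1.59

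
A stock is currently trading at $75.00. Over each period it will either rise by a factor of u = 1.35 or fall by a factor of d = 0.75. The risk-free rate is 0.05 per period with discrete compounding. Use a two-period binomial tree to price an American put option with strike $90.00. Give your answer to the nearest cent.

$19.26

Risk-neutral probability p = (1 + 0.05 − 0.75)/(1.35 − 0.75) = 0.3000/0.6000 = 0.5000
Terminal stock prices: S_uu = 136.7, S_ud = 75.94, S_dd = 42.19
Terminal payoffs (K − S): max(-46.69, 0) = 0, max(14.06, 0) = 14.06, max(47.81, 0) = 47.81
Node u (S = 101.2): continuation = 1/1.05·[0.5000·0.0000 + 0.5000·14.0625] = 6.6964; exercise value = 0.0000 ≤ continuation, so V_u = 6.6964
Node d (S = 56.25): continuation = 1/1.05·[0.5000·14.0625 + 0.5000·47.8125] = 29.4643; exercise value = 33.7500 > continuation, so V_d = 33.7500 (exercise)
Node 0 (S = 75): continuation = 1/1.05·[0.5000·6.6964 + 0.5000·33.7500] = 19.2602; exercise value = 15.0000 ≤ continuation, so V_0 = 19.2602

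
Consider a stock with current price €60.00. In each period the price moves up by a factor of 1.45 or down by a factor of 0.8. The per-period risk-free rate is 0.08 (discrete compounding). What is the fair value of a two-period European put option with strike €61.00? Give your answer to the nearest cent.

€6.28

Risk-neutral probability p = (1 + 0.08 − 0.8)/(1.45 − 0.8) = 0.2800/0.6500 = 0.4308
Terminal stock prices: S_uu = 126.2, S_ud = 69.6, S_dd = 38.4
Terminal payoffs (K − S): max(-65.15, 0) = 0, max(-8.6, 0) = 0, max(22.6, 0) = 22.6
Node u (S = 87): V_u = 1/1.08·[0.4308·0.0000 + 0.5692·0.0000] = 0.0000
Node d (S = 48): V_d = 1/1.08·[0.4308·0.0000 + 0.5692·22.6000] = 11.9117
Node 0 (S = 60): V_0 = 1/1.08·[0.4308·0.0000 + 0.5692·11.9117] = 6.2782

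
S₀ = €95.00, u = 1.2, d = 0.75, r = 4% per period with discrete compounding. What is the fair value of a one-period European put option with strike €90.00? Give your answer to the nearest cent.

Risk-neutral probability p = (1 + 0.04 − 0.75)/(1.2 − 0.75) = 0.2900/0.4500 = 0.6444
Terminal stock prices: S_u = 114, S_d = 71.25
Terminal payoffs (K − S): max(-24, 0) = 0, max(18.75, 0) = 18.75
Node 0 (S = 95): V_0 = 1/1.04·[0.6444·0.0000 + 0.3556·18.7500] = 6.4103

€6.41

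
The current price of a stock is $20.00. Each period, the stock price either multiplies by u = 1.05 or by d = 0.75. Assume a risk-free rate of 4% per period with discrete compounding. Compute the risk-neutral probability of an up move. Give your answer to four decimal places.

Risk-neutral probability p = (1 + 0.04 − 0.75)/(1.05 − 0.75) = 0.2900/0.3000 = 0.9667

p = 0.9667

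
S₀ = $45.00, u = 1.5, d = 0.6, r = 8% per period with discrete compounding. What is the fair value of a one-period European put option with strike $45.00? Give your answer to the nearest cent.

$7.78

Risk-neutral probability p = (1 + 0.08 − 0.6)/(1.5 − 0.6) = 0.4800/0.9000 = 0.5333
Terminal stock prices: S_u = 67.5, S_d = 27
Terminal payoffs (K − S): max(-22.5, 0) = 0, max(18, 0) = 18
Node 0 (S = 45): V_0 = 1/1.08·[0.5333·0.0000 + 0.4667·18.0000] = 7.7778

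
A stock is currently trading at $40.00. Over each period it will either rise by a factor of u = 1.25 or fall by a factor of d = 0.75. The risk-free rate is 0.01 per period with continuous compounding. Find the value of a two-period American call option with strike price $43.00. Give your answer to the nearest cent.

$5.17

Risk-neutral probability p = (e^0.01 − 0.75)/(1.25 − 0.75) = 0.2601/0.5000 = 0.5201
Terminal stock prices: S_uu = 62.5, S_ud = 37.5, S_dd = 22.5
Terminal payoffs (S − K): max(19.5, 0) = 19.5, max(-5.5, 0) = 0, max(-20.5, 0) = 0
Node u (S = 50): continuation = e^(−0.01)·[0.5201·19.5000 + 0.4799·0.0000] = 10.0410; exercise value = 7.0000 ≤ continuation, so V_u = 10.0410
Node d (S = 30): continuation = e^(−0.01)·[0.5201·0.0000 + 0.4799·0.0000] = 0.0000; exercise value = 0.0000 ≤ continuation, so V_d = 0.0000
Node 0 (S = 40): continuation = e^(−0.01)·[0.5201·10.0410 + 0.4799·0.0000] = 5.1704; exercise value = 0.0000 ≤ continuation, so V_0 = 5.1704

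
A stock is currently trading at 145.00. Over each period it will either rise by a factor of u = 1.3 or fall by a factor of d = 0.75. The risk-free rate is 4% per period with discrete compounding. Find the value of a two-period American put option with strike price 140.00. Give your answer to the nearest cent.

Risk-neutral probability p = (1 + 0.04 − 0.75)/(1.3 − 0.75) = 0.2900/0.5500 = 0.5273
Terminal stock prices: S_uu = 245.1, S_ud = 141.4, S_dd = 81.56
Terminal payoffs (K − S): max(-105.1, 0) = 0, max(-1.375, 0) = 0, max(58.44, 0) = 58.44
Node u (S = 188.5): continuation = 1/1.04·[0.5273·0.0000 + 0.4727·0.0000] = 0.0000; exercise value = 0.0000 ≤ continuation, so V_u = 0.0000
Node d (S = 108.8): continuation = 1/1.04·[0.5273·0.0000 + 0.4727·58.4375] = 26.5625; exercise value = 31.2500 > continuation, so V_d = 31.2500 (exercise)
Node 0 (S = 145): continuation = 1/1.04·[0.5273·0.0000 + 0.4727·31.2500] = 14.2045; exercise value = 0.0000 ≤ continuation, so V_0 = 14.2045

14.20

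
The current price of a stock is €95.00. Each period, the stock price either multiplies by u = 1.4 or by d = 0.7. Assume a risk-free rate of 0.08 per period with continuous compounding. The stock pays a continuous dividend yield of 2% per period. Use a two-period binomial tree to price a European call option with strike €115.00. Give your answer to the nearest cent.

Per-period risk-free factor R = e^0.08 = 1.0833; dividend-adjusted growth = e^(0.08−0.02) = 1.0618.
Risk-neutral probability p = (1.0618 − 0.7)/(1.4 − 0.7) = 0.3618/0.7000 = 0.5169
Terminal stock prices: S_uu = 186.2, S_ud = 93.1, S_dd = 46.55
Terminal payoffs (S − K): max(71.2, 0) = 71.2, max(-21.9, 0) = 0, max(-68.45, 0) = 0
Node u (S = 133): V_u = e^(−0.08)·[0.5169·71.2000 + 0.4831·0.0000] = 33.9743
Node d (S = 66.5): V_d = e^(−0.08)·[0.5169·0.0000 + 0.4831·0.0000] = 0.0000
Node 0 (S = 95): V_0 = e^(−0.08)·[0.5169·33.9743 + 0.4831·0.0000] = 16.2114

€16.21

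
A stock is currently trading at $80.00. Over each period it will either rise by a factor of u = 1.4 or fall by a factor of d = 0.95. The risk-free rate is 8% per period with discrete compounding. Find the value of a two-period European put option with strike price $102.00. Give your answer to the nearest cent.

$12.92

Risk-neutral probability p = (1 + 0.08 − 0.95)/(1.4 − 0.95) = 0.1300/0.4500 = 0.2889
Terminal stock prices: S_uu = 156.8, S_ud = 106.4, S_dd = 72.2
Terminal payoffs (K − S): max(-54.8, 0) = 0, max(-4.4, 0) = 0, max(29.8, 0) = 29.8
Node u (S = 112): V_u = 1/1.08·[0.2889·0.0000 + 0.7111·0.0000] = 0.0000
Node d (S = 76): V_d = 1/1.08·[0.2889·0.0000 + 0.7111·29.8000] = 19.6214
Node 0 (S = 80): V_0 = 1/1.08·[0.2889·0.0000 + 0.7111·19.6214] = 12.9194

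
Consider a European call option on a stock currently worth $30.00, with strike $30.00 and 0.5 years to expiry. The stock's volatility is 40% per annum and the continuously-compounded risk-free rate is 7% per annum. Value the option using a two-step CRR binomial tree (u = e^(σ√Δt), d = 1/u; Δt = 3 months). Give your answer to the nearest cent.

$3.48

CRR parameters: u = e^(σ√Δt) = e^(0.4·√0.25) = 1.2214, d = 1/u = 0.8187
Per-period rate: rΔt = 0.07·0.25 = 0.0175, so R = e^0.0175 = 1.0177
Risk-neutral probability p = (e^0.0175 − 0.8187)/(1.2214 − 0.8187) = 0.1989/0.4027 = 0.4940
Terminal stock prices: S_uu = 44.75, S_ud = 30, S_dd = 20.11
Terminal payoffs (S − K): max(14.75, 0) = 14.75, max(0, 0) = 0, max(-9.89, 0) = 0
Node u (S = 36.64): V_u = e^(−0.0175)·[0.4940·14.7547 + 0.5060·0.0000] = 7.1625
Node d (S = 24.56): V_d = e^(−0.0175)·[0.4940·0.0000 + 0.5060·0.0000] = 0.0000
Node 0 (S = 30): V_0 = e^(−0.0175)·[0.4940·7.1625 + 0.5060·0.0000] = 3.4770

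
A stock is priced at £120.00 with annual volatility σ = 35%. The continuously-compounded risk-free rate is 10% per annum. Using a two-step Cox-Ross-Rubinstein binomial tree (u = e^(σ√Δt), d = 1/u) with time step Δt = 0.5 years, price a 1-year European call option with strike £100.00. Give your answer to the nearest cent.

CRR parameters: u = e^(σ√Δt) = e^(0.35·√0.5) = 1.2808, d = 1/u = 0.7808
Per-period rate: rΔt = 0.1·0.5 = 0.05, so R = e^0.05 = 1.0513
Risk-neutral probability p = (e^0.05 − 0.7808)/(1.2808 − 0.7808) = 0.2705/0.5000 = 0.5410
Terminal stock prices: S_uu = 196.9, S_ud = 120, S_dd = 73.15
Terminal payoffs (S − K): max(96.85, 0) = 96.85, max(20, 0) = 20, max(-26.85, 0) = 0
Node u (S = 153.7): V_u = e^(−0.05)·[0.5410·96.8548 + 0.4590·20.0000] = 58.5734
Node d (S = 93.69): V_d = e^(−0.05)·[0.5410·20.0000 + 0.4590·0.0000] = 10.2918
Node 0 (S = 120): V_0 = e^(−0.05)·[0.5410·58.5734 + 0.4590·10.2918] = 34.6352

£34.64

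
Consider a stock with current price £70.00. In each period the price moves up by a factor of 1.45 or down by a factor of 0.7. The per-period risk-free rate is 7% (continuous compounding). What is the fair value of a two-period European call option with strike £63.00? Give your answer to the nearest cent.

Risk-neutral probability p = (e^0.07 − 0.7)/(1.45 − 0.7) = 0.3725/0.7500 = 0.4967
Terminal stock prices: S_uu = 147.2, S_ud = 71.05, S_dd = 34.3
Terminal payoffs (S − K): max(84.18, 0) = 84.18, max(8.05, 0) = 8.05, max(-28.7, 0) = 0
Node u (S = 101.5): V_u = e^(−0.07)·[0.4967·84.1750 + 0.5033·8.0500] = 42.7592
Node d (S = 49): V_d = e^(−0.07)·[0.4967·8.0500 + 0.5033·0.0000] = 3.7279
Node 0 (S = 70): V_0 = e^(−0.07)·[0.4967·42.7592 + 0.5033·3.7279] = 21.5512

£21.55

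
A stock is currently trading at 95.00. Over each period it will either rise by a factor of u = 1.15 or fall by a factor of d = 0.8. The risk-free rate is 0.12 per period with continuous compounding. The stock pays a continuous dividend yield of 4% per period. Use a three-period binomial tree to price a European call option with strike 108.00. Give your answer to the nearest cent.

Per-period risk-free factor R = e^0.12 = 1.1275; dividend-adjusted growth = e^(0.12−0.04) = 1.0833.
Risk-neutral probability p = (1.0833 − 0.8)/(1.15 − 0.8) = 0.2833/0.3500 = 0.8094
Terminal stock prices: S_uuu = 144.5, S_uud = 100.5, S_udd = 69.92, S_ddd = 48.64
Terminal payoffs (S − K): max(36.48, 0) = 36.48, max(-7.49, 0) = 0, max(-38.08, 0) = 0, max(-59.36, 0) = 0
Node uu (S = 125.6): V_uu = e^(−0.12)·[0.8094·36.4831 + 0.1906·0.0000] = 26.1900
Node ud (S = 87.4): V_ud = e^(−0.12)·[0.8094·0.0000 + 0.1906·0.0000] = 0.0000
Node dd (S = 60.8): V_dd = e^(−0.12)·[0.8094·0.0000 + 0.1906·0.0000] = 0.0000
Node u (S = 109.2): V_u = e^(−0.12)·[0.8094·26.1900 + 0.1906·0.0000] = 18.8009
Node d (S = 76): V_d = e^(−0.12)·[0.8094·0.0000 + 0.1906·0.0000] = 0.0000
Node 0 (S = 95): V_0 = e^(−0.12)·[0.8094·18.8009 + 0.1906·0.0000] = 13.4965

13.50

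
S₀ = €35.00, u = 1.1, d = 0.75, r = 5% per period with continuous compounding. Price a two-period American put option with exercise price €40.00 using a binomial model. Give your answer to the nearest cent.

€5.00

Risk-neutral probability p = (e^0.05 − 0.75)/(1.1 − 0.75) = 0.3013/0.3500 = 0.8608
Terminal stock prices: S_uu = 42.35, S_ud = 28.88, S_dd = 19.69
Terminal payoffs (K − S): max(-2.35, 0) = 0, max(11.12, 0) = 11.12, max(20.31, 0) = 20.31
Node u (S = 38.5): continuation = e^(−0.05)·[0.8608·0.0000 + 0.1392·11.1250] = 1.4733; exercise value = 1.5000 > continuation, so V_u = 1.5000 (exercise)
Node d (S = 26.25): continuation = e^(−0.05)·[0.8608·11.1250 + 0.1392·20.3125] = 11.7992; exercise value = 13.7500 > continuation, so V_d = 13.7500 (exercise)
Node 0 (S = 35): continuation = e^(−0.05)·[0.8608·1.5000 + 0.1392·13.7500] = 3.0492; exercise value = 5.0000 > continuation, so V_0 = 5.0000 (exercise)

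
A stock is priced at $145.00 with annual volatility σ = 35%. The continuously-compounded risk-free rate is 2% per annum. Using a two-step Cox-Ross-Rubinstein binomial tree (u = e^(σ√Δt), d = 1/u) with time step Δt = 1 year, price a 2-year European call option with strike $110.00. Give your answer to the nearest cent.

CRR parameters: u = e^(σ√Δt) = e^(0.35·√1) = 1.4191, d = 1/u = 0.7047
Per-period rate: rΔt = 0.02·1 = 0.02, so R = e^0.02 = 1.0202
Risk-neutral probability p = (e^0.02 − 0.7047)/(1.4191 − 0.7047) = 0.3155/0.7144 = 0.4417
Terminal stock prices: S_uu = 292, S_ud = 145, S_dd = 72
Terminal payoffs (S − K): max(182, 0) = 182, max(35, 0) = 35, max(-38, 0) = 0
Node u (S = 205.8): V_u = e^(−0.02)·[0.4417·181.9941 + 0.5583·35.0000] = 97.9429
Node d (S = 102.2): V_d = e^(−0.02)·[0.4417·35.0000 + 0.5583·0.0000] = 15.1520
Node 0 (S = 145): V_0 = e^(−0.02)·[0.4417·97.9429 + 0.5583·15.1520] = 50.6934

$50.69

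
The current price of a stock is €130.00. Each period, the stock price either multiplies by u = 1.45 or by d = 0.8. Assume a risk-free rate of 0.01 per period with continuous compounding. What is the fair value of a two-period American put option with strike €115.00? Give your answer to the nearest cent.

€14.28

Risk-neutral probability p = (e^0.01 − 0.8)/(1.45 − 0.8) = 0.2101/0.6500 = 0.3232
Terminal stock prices: S_uu = 273.3, S_ud = 150.8, S_dd = 83.2
Terminal payoffs (K − S): max(-158.3, 0) = 0, max(-35.8, 0) = 0, max(31.8, 0) = 31.8
Node u (S = 188.5): continuation = e^(−0.01)·[0.3232·0.0000 + 0.6768·0.0000] = 0.0000; exercise value = 0.0000 ≤ continuation, so V_u = 0.0000
Node d (S = 104): continuation = e^(−0.01)·[0.3232·0.0000 + 0.6768·31.8000] = 21.3095; exercise value = 11.0000 ≤ continuation, so V_d = 21.3095
Node 0 (S = 130): continuation = e^(−0.01)·[0.3232·0.0000 + 0.6768·21.3095] = 14.2798; exercise value = 0.0000 ≤ continuation, so V_0 = 14.2798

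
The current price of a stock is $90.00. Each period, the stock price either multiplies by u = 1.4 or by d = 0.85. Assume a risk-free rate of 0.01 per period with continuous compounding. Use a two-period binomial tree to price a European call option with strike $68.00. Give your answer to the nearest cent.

Risk-neutral probability p = (e^0.01 − 0.85)/(1.4 − 0.85) = 0.1601/0.5500 = 0.2910
Terminal stock prices: S_uu = 176.4, S_ud = 107.1, S_dd = 65.02
Terminal payoffs (S − K): max(108.4, 0) = 108.4, max(39.1, 0) = 39.1, max(-2.975, 0) = 0
Node u (S = 126): V_u = e^(−0.01)·[0.2910·108.4000 + 0.7090·39.1000] = 58.6766
Node d (S = 76.5): V_d = e^(−0.01)·[0.2910·39.1000 + 0.7090·0.0000] = 11.2649
Node 0 (S = 90): V_0 = e^(−0.01)·[0.2910·58.6766 + 0.7090·11.2649] = 24.8124

$24.81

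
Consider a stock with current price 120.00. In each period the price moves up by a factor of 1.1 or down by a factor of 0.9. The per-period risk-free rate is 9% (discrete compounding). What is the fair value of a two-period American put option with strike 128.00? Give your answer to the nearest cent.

8.00

Risk-neutral probability p = (1 + 0.09 − 0.9)/(1.1 − 0.9) = 0.1900/0.2000 = 0.9500
Terminal stock prices: S_uu = 145.2, S_ud = 118.8, S_dd = 97.2
Terminal payoffs (K − S): max(-17.2, 0) = 0, max(9.2, 0) = 9.2, max(30.8, 0) = 30.8
Node u (S = 132): continuation = 1/1.09·[0.9500·0.0000 + 0.0500·9.2000] = 0.4220; exercise value = 0.0000 ≤ continuation, so V_u = 0.4220
Node d (S = 108): continuation = 1/1.09·[0.9500·9.2000 + 0.0500·30.8000] = 9.4312; exercise value = 20.0000 > continuation, so V_d = 20.0000 (exercise)
Node 0 (S = 120): continuation = 1/1.09·[0.9500·0.4220 + 0.0500·20.0000] = 1.2852; exercise value = 8.0000 > continuation, so V_0 = 8.0000 (exercise)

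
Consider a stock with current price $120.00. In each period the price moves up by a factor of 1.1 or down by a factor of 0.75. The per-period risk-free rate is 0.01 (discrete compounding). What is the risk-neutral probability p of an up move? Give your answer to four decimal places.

p = 0.7429

Risk-neutral probability p = (1 + 0.01 − 0.75)/(1.1 − 0.75) = 0.2600/0.3500 = 0.7429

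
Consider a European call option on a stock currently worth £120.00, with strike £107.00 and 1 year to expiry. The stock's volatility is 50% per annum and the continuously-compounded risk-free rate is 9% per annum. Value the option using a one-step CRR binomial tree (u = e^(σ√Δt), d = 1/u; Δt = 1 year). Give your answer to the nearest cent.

£38.85

CRR parameters: u = e^(σ√Δt) = e^(0.5·√1) = 1.6487, d = 1/u = 0.6065
Per-period rate: rΔt = 0.09·1 = 0.09, so R = e^0.09 = 1.0942
Risk-neutral probability p = (e^0.09 − 0.6065)/(1.6487 − 0.6065) = 0.4876/1.0422 = 0.4679
Terminal stock prices: S_u = 197.8, S_d = 72.78
Terminal payoffs (S − K): max(90.85, 0) = 90.85, max(-34.22, 0) = 0
Node 0 (S = 120): V_0 = e^(−0.09)·[0.4679·90.8466 + 0.5321·0.0000] = 38.8488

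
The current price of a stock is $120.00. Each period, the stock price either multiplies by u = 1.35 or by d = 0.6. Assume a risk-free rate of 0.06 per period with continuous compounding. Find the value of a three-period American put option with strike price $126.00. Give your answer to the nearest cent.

$25.58

Risk-neutral probability p = (e^0.06 − 0.6)/(1.35 − 0.6) = 0.4618/0.7500 = 0.6158
Terminal stock prices: S_uuu = 295.2, S_uud = 131.2, S_udd = 58.32, S_ddd = 25.92
Terminal payoffs (K − S): max(-169.2, 0) = 0, max(-5.22, 0) = 0, max(67.68, 0) = 67.68, max(100.1, 0) = 100.1
Node uu (S = 218.7): continuation = e^(−0.06)·[0.6158·0.0000 + 0.3842·0.0000] = 0.0000; exercise value = 0.0000 ≤ continuation, so V_uu = 0.0000
Node ud (S = 97.2): continuation = e^(−0.06)·[0.6158·0.0000 + 0.3842·67.6800] = 24.4895; exercise value = 28.8000 > continuation, so V_ud = 28.8000 (exercise)
Node dd (S = 43.2): continuation = e^(−0.06)·[0.6158·67.6800 + 0.3842·100.0800] = 75.4623; exercise value = 82.8000 > continuation, so V_dd = 82.8000 (exercise)
Node u (S = 162): continuation = e^(−0.06)·[0.6158·0.0000 + 0.3842·28.8000] = 10.4211; exercise value = 0.0000 ≤ continuation, so V_u = 10.4211
Node d (S = 72): continuation = e^(−0.06)·[0.6158·28.8000 + 0.3842·82.8000] = 46.6623; exercise value = 54.0000 > continuation, so V_d = 54.0000 (exercise)
Node 0 (S = 120): continuation = e^(−0.06)·[0.6158·10.4211 + 0.3842·54.0000] = 25.5829; exercise value = 6.0000 ≤ continuation, so V_0 = 25.5829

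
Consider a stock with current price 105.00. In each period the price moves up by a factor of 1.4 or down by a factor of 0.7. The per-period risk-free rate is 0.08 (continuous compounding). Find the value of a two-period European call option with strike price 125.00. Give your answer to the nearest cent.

20.64

Risk-neutral probability p = (e^0.08 − 0.7)/(1.4 − 0.7) = 0.3833/0.7000 = 0.5476
Terminal stock prices: S_uu = 205.8, S_ud = 102.9, S_dd = 51.45
Terminal payoffs (S − K): max(80.8, 0) = 80.8, max(-22.1, 0) = 0, max(-73.55, 0) = 0
Node u (S = 147): V_u = e^(−0.08)·[0.5476·80.8000 + 0.4524·0.0000] = 40.8408
Node d (S = 73.5): V_d = e^(−0.08)·[0.5476·0.0000 + 0.4524·0.0000] = 0.0000
Node 0 (S = 105): V_0 = e^(−0.08)·[0.5476·40.8408 + 0.4524·0.0000] = 20.6432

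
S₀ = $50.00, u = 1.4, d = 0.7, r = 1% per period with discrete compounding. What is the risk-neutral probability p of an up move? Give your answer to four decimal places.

p = 0.4429

Risk-neutral probability p = (1 + 0.01 − 0.7)/(1.4 − 0.7) = 0.3100/0.7000 = 0.4429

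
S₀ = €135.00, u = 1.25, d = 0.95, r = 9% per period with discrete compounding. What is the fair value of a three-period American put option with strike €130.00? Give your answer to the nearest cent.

Risk-neutral probability p = (1 + 0.09 − 0.95)/(1.25 − 0.95) = 0.1400/0.3000 = 0.4667
Terminal stock prices: S_uuu = 263.7, S_uud = 200.4, S_udd = 152.3, S_ddd = 115.7
Terminal payoffs (K − S): max(-133.7, 0) = 0, max(-70.39, 0) = 0, max(-22.3, 0) = 0, max(14.25, 0) = 14.25
Node uu (S = 210.9): continuation = 1/1.09·[0.4667·0.0000 + 0.5333·0.0000] = 0.0000; exercise value = 0.0000 ≤ continuation, so V_uu = 0.0000
Node ud (S = 160.3): continuation = 1/1.09·[0.4667·0.0000 + 0.5333·0.0000] = 0.0000; exercise value = 0.0000 ≤ continuation, so V_ud = 0.0000
Node dd (S = 121.8): continuation = 1/1.09·[0.4667·0.0000 + 0.5333·14.2544] = 6.9746; exercise value = 8.1625 > continuation, so V_dd = 8.1625 (exercise)
Node u (S = 168.8): continuation = 1/1.09·[0.4667·0.0000 + 0.5333·0.0000] = 0.0000; exercise value = 0.0000 ≤ continuation, so V_u = 0.0000
Node d (S = 128.2): continuation = 1/1.09·[0.4667·0.0000 + 0.5333·8.1625] = 3.9939; exercise value = 1.7500 ≤ continuation, so V_d = 3.9939
Node 0 (S = 135): continuation = 1/1.09·[0.4667·0.0000 + 0.5333·3.9939] = 1.9542; exercise value = 0.0000 ≤ continuation, so V_0 = 1.9542

€1.95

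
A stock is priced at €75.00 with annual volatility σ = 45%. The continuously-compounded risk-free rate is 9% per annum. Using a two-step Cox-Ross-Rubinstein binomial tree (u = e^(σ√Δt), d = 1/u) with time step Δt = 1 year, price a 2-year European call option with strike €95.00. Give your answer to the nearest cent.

CRR parameters: u = e^(σ√Δt) = e^(0.45·√1) = 1.5683, d = 1/u = 0.6376
Per-period rate: rΔt = 0.09·1 = 0.09, so R = e^0.09 = 1.0942
Risk-neutral probability p = (e^0.09 − 0.6376)/(1.5683 − 0.6376) = 0.4565/0.9307 = 0.4905
Terminal stock prices: S_uu = 184.5, S_ud = 75, S_dd = 30.49
Terminal payoffs (S − K): max(89.47, 0) = 89.47, max(-20, 0) = 0, max(-64.51, 0) = 0
Node u (S = 117.6): V_u = e^(−0.09)·[0.4905·89.4702 + 0.5095·0.0000] = 40.1120
Node d (S = 47.82): V_d = e^(−0.09)·[0.4905·0.0000 + 0.5095·0.0000] = 0.0000
Node 0 (S = 75): V_0 = e^(−0.09)·[0.4905·40.1120 + 0.5095·0.0000] = 17.9833

€17.98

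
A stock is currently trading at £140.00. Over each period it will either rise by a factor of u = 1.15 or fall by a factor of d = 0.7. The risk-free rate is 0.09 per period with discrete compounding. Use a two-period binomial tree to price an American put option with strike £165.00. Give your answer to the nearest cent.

£25.00

Risk-neutral probability p = (1 + 0.09 − 0.7)/(1.15 − 0.7) = 0.3900/0.4500 = 0.8667
Terminal stock prices: S_uu = 185.1, S_ud = 112.7, S_dd = 68.6
Terminal payoffs (K − S): max(-20.15, 0) = 0, max(52.3, 0) = 52.3, max(96.4, 0) = 96.4
Node u (S = 161): continuation = 1/1.09·[0.8667·0.0000 + 0.1333·52.3000] = 6.3976; exercise value = 4.0000 ≤ continuation, so V_u = 6.3976
Node d (S = 98): continuation = 1/1.09·[0.8667·52.3000 + 0.1333·96.4000] = 53.3761; exercise value = 67.0000 > continuation, so V_d = 67.0000 (exercise)
Node 0 (S = 140): continuation = 1/1.09·[0.8667·6.3976 + 0.1333·67.0000] = 13.2825; exercise value = 25.0000 > continuation, so V_0 = 25.0000 (exercise)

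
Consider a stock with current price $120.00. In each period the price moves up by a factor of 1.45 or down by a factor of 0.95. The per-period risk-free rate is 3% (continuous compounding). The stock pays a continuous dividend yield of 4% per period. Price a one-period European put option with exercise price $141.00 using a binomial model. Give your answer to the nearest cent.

Per-period risk-free factor R = e^0.03 = 1.0305; dividend-adjusted growth = e^(0.03−0.04) = 0.9900.
Risk-neutral probability p = (0.9900 − 0.95)/(1.45 − 0.95) = 0.0400/0.5000 = 0.0801
Terminal stock prices: S_u = 174, S_d = 114
Terminal payoffs (K − S): max(-33, 0) = 0, max(27, 0) = 27
Node 0 (S = 120): V_0 = e^(−0.03)·[0.0801·0.0000 + 0.9199·27.0000] = 24.1033

$24.10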